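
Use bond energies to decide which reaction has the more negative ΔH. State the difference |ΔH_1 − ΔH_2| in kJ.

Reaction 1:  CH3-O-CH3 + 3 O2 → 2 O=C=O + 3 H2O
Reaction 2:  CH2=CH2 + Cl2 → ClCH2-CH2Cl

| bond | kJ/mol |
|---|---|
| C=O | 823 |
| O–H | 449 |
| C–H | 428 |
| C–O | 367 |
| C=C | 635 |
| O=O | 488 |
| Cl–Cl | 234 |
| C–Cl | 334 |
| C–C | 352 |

Reaction 1:
  Bonds broken (reactants):
    C–H: 6 × 428 = 2568
    C–O: 2 × 367 = 734
    O=O: 3 × 488 = 1464
    Σ(broken) = 4766 kJ
  Bonds formed (products):
    C=O: 4 × 823 = 3292
    O–H: 6 × 449 = 2694
    Σ(formed) = 5986 kJ
  ΔH_1 = 4766 − 5986 = −1220 kJ
Reaction 2:
  Bonds broken (reactants):
    C–H: 4 × 428 = 1712
    C=C: 1 × 635 = 635
    Cl–Cl: 1 × 234 = 234
    Σ(broken) = 2581 kJ
  Bonds formed (products):
    C–C: 1 × 352 = 352
    C–Cl: 2 × 334 = 668
    C–H: 4 × 428 = 1712
    Σ(formed) = 2732 kJ
  ΔH_2 = 2581 − 2732 = −151 kJ
ΔH_1 − ΔH_2 = −1069 kJ, so reaction 1 has the more negative ΔH; |ΔH_1 − ΔH_2| = 1069 kJ.

Reaction 1, by 1069 kJ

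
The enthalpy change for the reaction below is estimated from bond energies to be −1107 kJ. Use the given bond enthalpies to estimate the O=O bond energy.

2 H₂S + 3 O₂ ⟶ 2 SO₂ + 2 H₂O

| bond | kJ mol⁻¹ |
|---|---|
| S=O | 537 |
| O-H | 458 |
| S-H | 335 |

Let D be the O=O bond energy.
Σ(broken) = 3×D + 4×335 = 1340 + 3D
Σ(formed) = 4×458 + 4×537 = 3980
ΔH = Σ(broken) − Σ(formed) = (1340 + 3D) − (3980) = −2640 + 3D
Setting this equal to −1107 kJ gives 3D = 1533, so D = 511 kJ/mol.

D(O=O) ≈ 511 kJ/mol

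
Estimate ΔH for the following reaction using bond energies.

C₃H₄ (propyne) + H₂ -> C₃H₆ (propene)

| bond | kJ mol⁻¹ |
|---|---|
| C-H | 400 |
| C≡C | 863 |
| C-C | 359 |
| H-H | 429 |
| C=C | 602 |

ΔH ≈ −110 kJ

Bonds broken (reactants):
  C≡C: 1 × 863 = 863
  C-C: 1 × 359 = 359
  C-H: 4 × 400 = 1600
  H-H: 1 × 429 = 429
  Σ(broken) = 3251 kJ
Bonds formed (products):
  C-C: 1 × 359 = 359
  C-H: 6 × 400 = 2400
  C=C: 1 × 602 = 602
  Σ(formed) = 3361 kJ
ΔH = Σ(broken) − Σ(formed) = 3251 − 3361 = −110 kJ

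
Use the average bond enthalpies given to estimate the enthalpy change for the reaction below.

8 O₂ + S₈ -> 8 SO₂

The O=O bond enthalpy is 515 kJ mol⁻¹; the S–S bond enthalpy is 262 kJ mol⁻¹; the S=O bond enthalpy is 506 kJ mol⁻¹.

Bonds broken (reactants):
  O=O: 8 × 515 = 4120
  S–S: 8 × 262 = 2096
  Σ(broken) = 6216 kJ
Bonds formed (products):
  S=O: 16 × 506 = 8096
  Σ(formed) = 8096 kJ
ΔH = Σ(broken) − Σ(formed) = 6216 − 8096 = −1880 kJ

ΔH ≈ −1880 kJ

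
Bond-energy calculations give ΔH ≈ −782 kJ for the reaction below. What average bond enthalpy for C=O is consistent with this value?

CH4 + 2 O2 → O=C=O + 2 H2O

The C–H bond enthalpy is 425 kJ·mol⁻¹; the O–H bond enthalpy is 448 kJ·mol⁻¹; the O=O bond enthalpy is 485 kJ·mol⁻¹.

D(C=O) ≈ 830 kJ/mol

Let D be the C=O bond energy.
Σ(broken) = 4×425 + 2×485 = 2670
Σ(formed) = 2×D + 4×448 = 1792 + 2D
ΔH = Σ(broken) − Σ(formed) = (2670) − (1792 + 2D) = +878 − 2D
Setting this equal to −782 kJ gives 2D = 1660, so D = 830 kJ/mol.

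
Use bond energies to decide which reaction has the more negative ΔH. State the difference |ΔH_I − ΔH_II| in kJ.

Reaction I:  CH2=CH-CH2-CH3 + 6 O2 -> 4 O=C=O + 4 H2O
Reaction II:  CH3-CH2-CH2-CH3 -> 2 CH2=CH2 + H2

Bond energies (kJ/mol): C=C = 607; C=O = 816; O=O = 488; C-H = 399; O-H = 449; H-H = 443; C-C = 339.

Reaction I:
  Bonds broken (reactants):
    C-C: 2 × 339 = 678
    C-H: 8 × 399 = 3192
    C=C: 1 × 607 = 607
    O=O: 6 × 488 = 2928
    Σ(broken) = 7405 kJ
  Bonds formed (products):
    C=O: 8 × 816 = 6528
    O-H: 8 × 449 = 3592
    Σ(formed) = 10120 kJ
  ΔH_I = 7405 − 10120 = −2715 kJ
Reaction II:
  Bonds broken (reactants):
    C-C: 3 × 339 = 1017
    C-H: 10 × 399 = 3990
    Σ(broken) = 5007 kJ
  Bonds formed (products):
    C-H: 8 × 399 = 3192
    C=C: 2 × 607 = 1214
    H-H: 1 × 443 = 443
    Σ(formed) = 4849 kJ
  ΔH_II = 5007 − 4849 = +158 kJ
ΔH_I − ΔH_II = −2873 kJ, so reaction I has the more negative ΔH; |ΔH_I − ΔH_II| = 2873 kJ.

Reaction I, by 2873 kJ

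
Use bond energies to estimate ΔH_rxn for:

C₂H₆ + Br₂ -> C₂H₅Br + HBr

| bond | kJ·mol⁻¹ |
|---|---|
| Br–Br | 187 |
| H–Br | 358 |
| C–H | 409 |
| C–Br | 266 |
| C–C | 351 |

Bonds broken (reactants):
  Br–Br: 1 × 187 = 187
  C–C: 1 × 351 = 351
  C–H: 6 × 409 = 2454
  Σ(broken) = 2992 kJ
Bonds formed (products):
  C–Br: 1 × 266 = 266
  C–C: 1 × 351 = 351
  C–H: 5 × 409 = 2045
  H–Br: 1 × 358 = 358
  Σ(formed) = 3020 kJ
ΔH = Σ(broken) − Σ(formed) = 2992 − 3020 = −28 kJ

ΔH ≈ −28 kJ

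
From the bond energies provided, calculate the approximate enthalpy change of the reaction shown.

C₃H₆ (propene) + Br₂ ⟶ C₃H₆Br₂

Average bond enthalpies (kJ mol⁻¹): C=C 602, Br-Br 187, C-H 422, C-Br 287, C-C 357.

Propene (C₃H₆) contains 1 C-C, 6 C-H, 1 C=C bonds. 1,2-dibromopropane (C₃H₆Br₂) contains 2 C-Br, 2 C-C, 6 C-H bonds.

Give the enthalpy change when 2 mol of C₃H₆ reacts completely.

ΔH = −284 kJ

Bonds broken (reactants):
  Br-Br: 1 × 187 = 187
  C-C: 1 × 357 = 357
  C-H: 6 × 422 = 2532
  C=C: 1 × 602 = 602
  Σ(broken) = 3678 kJ
Bonds formed (products):
  C-Br: 2 × 287 = 574
  C-C: 2 × 357 = 714
  C-H: 6 × 422 = 2532
  Σ(formed) = 3820 kJ
ΔH = Σ(broken) − Σ(formed) = 3678 − 3820 = −142 kJ
For 2× the reaction as written: 2 × (−142) = −284 kJ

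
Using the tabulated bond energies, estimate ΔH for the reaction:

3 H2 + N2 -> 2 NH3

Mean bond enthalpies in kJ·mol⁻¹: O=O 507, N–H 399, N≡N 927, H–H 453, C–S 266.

ΔH ≈ −108 kJ

Bonds broken (reactants):
  H–H: 3 × 453 = 1359
  N≡N: 1 × 927 = 927
  Σ(broken) = 2286 kJ
Bonds formed (products):
  N–H: 6 × 399 = 2394
  Σ(formed) = 2394 kJ
ΔH = Σ(broken) − Σ(formed) = 2286 − 2394 = −108 kJ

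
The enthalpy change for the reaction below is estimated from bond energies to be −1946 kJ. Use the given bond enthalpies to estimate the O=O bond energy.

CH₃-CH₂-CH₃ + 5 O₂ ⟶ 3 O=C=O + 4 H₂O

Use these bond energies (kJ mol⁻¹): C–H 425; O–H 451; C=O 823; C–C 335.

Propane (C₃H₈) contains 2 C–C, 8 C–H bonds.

Let D be the O=O bond energy.
Σ(broken) = 2×335 + 8×425 + 5×D = 4070 + 5D
Σ(formed) = 6×823 + 8×451 = 8546
ΔH = Σ(broken) − Σ(formed) = (4070 + 5D) − (8546) = −4476 + 5D
Setting this equal to −1946 kJ gives 5D = 2530, so D = 506 kJ/mol.

D(O=O) ≈ 506 kJ/mol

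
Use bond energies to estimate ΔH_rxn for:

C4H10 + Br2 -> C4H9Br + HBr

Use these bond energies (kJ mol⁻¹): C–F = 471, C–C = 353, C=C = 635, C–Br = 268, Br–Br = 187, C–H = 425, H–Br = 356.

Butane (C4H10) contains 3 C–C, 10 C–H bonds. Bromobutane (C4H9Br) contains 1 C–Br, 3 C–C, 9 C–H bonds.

ΔH ≈ −12 kJ

Bonds broken (reactants):
  Br–Br: 1 × 187 = 187
  C–C: 3 × 353 = 1059
  C–H: 10 × 425 = 4250
  Σ(broken) = 5496 kJ
Bonds formed (products):
  C–Br: 1 × 268 = 268
  C–C: 3 × 353 = 1059
  C–H: 9 × 425 = 3825
  H–Br: 1 × 356 = 356
  Σ(formed) = 5508 kJ
ΔH = Σ(broken) − Σ(formed) = 5496 − 5508 = −12 kJ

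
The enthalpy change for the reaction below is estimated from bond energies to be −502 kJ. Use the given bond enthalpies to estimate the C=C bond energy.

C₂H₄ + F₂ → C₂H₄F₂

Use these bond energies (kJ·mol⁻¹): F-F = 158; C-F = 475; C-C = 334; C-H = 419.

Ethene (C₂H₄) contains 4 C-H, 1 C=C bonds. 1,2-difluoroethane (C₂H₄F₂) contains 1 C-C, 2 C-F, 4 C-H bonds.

Let D be the C=C bond energy.
Σ(broken) = 4×419 + 1×D + 1×158 = 1834 + D
Σ(formed) = 1×334 + 2×475 + 4×419 = 2960
ΔH = Σ(broken) − Σ(formed) = (1834 + D) − (2960) = −1126 + D
Setting this equal to −502 kJ gives D = 624 kJ/mol.

D(C=C) ≈ 624 kJ/mol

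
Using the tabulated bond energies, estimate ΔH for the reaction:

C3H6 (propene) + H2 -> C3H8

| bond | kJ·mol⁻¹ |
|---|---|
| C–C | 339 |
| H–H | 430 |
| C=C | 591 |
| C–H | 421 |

ΔH ≈ −160 kJ

Bonds broken (reactants):
  C–C: 1 × 339 = 339
  C–H: 6 × 421 = 2526
  C=C: 1 × 591 = 591
  H–H: 1 × 430 = 430
  Σ(broken) = 3886 kJ
Bonds formed (products):
  C–C: 2 × 339 = 678
  C–H: 8 × 421 = 3368
  Σ(formed) = 4046 kJ
ΔH = Σ(broken) − Σ(formed) = 3886 − 4046 = −160 kJ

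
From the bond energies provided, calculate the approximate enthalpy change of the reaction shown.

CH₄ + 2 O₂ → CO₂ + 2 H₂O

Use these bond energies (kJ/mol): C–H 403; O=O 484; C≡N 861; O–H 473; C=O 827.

Bonds broken (reactants):
  C–H: 4 × 403 = 1612
  O=O: 2 × 484 = 968
  Σ(broken) = 2580 kJ
Bonds formed (products):
  C=O: 2 × 827 = 1654
  O–H: 4 × 473 = 1892
  Σ(formed) = 3546 kJ
ΔH = Σ(broken) − Σ(formed) = 2580 − 3546 = −966 kJ

ΔH ≈ −966 kJ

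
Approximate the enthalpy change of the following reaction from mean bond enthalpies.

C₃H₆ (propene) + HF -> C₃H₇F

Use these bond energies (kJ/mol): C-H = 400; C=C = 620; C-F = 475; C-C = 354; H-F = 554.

ΔH ≈ −55 kJ

Bonds broken (reactants):
  C-C: 1 × 354 = 354
  C-H: 6 × 400 = 2400
  C=C: 1 × 620 = 620
  H-F: 1 × 554 = 554
  Σ(broken) = 3928 kJ
Bonds formed (products):
  C-C: 2 × 354 = 708
  C-F: 1 × 475 = 475
  C-H: 7 × 400 = 2800
  Σ(formed) = 3983 kJ
ΔH = Σ(broken) − Σ(formed) = 3928 − 3983 = −55 kJ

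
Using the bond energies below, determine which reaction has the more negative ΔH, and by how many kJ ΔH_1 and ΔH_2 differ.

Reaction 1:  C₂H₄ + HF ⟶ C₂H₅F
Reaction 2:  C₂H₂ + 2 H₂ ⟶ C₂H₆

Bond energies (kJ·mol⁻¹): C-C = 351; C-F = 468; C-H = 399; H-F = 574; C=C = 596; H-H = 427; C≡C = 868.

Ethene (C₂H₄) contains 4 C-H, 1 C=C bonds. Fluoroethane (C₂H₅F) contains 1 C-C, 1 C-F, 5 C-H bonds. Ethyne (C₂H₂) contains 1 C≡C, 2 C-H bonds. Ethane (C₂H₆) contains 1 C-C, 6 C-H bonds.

Reaction 1:
  Bonds broken (reactants):
    C-H: 4 × 399 = 1596
    C=C: 1 × 596 = 596
    H-F: 1 × 574 = 574
    Σ(broken) = 2766 kJ
  Bonds formed (products):
    C-C: 1 × 351 = 351
    C-F: 1 × 468 = 468
    C-H: 5 × 399 = 1995
    Σ(formed) = 2814 kJ
  ΔH_1 = 2766 − 2814 = −48 kJ
Reaction 2:
  Bonds broken (reactants):
    C≡C: 1 × 868 = 868
    C-H: 2 × 399 = 798
    H-H: 2 × 427 = 854
    Σ(broken) = 2520 kJ
  Bonds formed (products):
    C-C: 1 × 351 = 351
    C-H: 6 × 399 = 2394
    Σ(formed) = 2745 kJ
  ΔH_2 = 2520 − 2745 = −225 kJ
ΔH_1 − ΔH_2 = +177 kJ, so reaction 2 has the more negative ΔH; |ΔH_1 − ΔH_2| = 177 kJ.

Reaction 2, by 177 kJ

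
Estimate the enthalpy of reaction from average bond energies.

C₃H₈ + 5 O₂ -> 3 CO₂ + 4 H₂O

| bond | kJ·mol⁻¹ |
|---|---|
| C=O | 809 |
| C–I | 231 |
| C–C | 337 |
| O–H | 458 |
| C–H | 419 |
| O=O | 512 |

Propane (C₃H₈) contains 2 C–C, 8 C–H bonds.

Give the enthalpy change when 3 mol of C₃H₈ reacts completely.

ΔH = −5796 kJ

Bonds broken (reactants):
  C–C: 2 × 337 = 674
  C–H: 8 × 419 = 3352
  O=O: 5 × 512 = 2560
  Σ(broken) = 6586 kJ
Bonds formed (products):
  C=O: 6 × 809 = 4854
  O–H: 8 × 458 = 3664
  Σ(formed) = 8518 kJ
ΔH = Σ(broken) − Σ(formed) = 6586 − 8518 = −1932 kJ
For 3× the reaction as written: 3 × (−1932) = −5796 kJ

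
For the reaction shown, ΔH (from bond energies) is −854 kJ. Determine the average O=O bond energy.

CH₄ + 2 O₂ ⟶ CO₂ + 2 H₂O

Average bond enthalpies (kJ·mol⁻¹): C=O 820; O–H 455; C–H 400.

D(O=O) ≈ 503 kJ/mol

Let D be the O=O bond energy.
Σ(broken) = 4×400 + 2×D = 1600 + 2D
Σ(formed) = 2×820 + 4×455 = 3460
ΔH = Σ(broken) − Σ(formed) = (1600 + 2D) − (3460) = −1860 + 2D
Setting this equal to −854 kJ gives 2D = 1006, so D = 503 kJ/mol.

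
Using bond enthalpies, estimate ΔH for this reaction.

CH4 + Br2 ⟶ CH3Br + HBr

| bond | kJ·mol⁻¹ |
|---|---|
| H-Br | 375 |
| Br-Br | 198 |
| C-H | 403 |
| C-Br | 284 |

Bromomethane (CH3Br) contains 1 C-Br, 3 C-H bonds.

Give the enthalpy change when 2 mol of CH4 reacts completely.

ΔH = −116 kJ

Bonds broken (reactants):
  Br-Br: 1 × 198 = 198
  C-H: 4 × 403 = 1612
  Σ(broken) = 1810 kJ
Bonds formed (products):
  C-Br: 1 × 284 = 284
  C-H: 3 × 403 = 1209
  H-Br: 1 × 375 = 375
  Σ(formed) = 1868 kJ
ΔH = Σ(broken) − Σ(formed) = 1810 − 1868 = −58 kJ
For 2× the reaction as written: 2 × (−58) = −116 kJ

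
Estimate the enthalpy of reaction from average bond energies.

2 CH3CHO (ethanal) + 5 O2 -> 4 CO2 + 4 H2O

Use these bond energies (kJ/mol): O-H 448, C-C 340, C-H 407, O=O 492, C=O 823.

ΔH ≈ −2126 kJ

Bonds broken (reactants):
  C-C: 2 × 340 = 680
  C-H: 8 × 407 = 3256
  C=O: 2 × 823 = 1646
  O=O: 5 × 492 = 2460
  Σ(broken) = 8042 kJ
Bonds formed (products):
  C=O: 8 × 823 = 6584
  O-H: 8 × 448 = 3584
  Σ(formed) = 10168 kJ
ΔH = Σ(broken) − Σ(formed) = 8042 − 10168 = −2126 kJ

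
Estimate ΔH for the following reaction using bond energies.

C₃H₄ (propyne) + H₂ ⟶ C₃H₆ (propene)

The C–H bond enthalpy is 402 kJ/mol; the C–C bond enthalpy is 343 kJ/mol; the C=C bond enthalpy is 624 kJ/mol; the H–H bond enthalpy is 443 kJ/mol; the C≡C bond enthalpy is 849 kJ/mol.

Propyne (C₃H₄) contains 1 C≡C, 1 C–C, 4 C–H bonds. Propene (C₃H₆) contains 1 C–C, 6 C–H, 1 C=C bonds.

Bonds broken (reactants):
  C≡C: 1 × 849 = 849
  C–C: 1 × 343 = 343
  C–H: 4 × 402 = 1608
  H–H: 1 × 443 = 443
  Σ(broken) = 3243 kJ
Bonds formed (products):
  C–C: 1 × 343 = 343
  C–H: 6 × 402 = 2412
  C=C: 1 × 624 = 624
  Σ(formed) = 3379 kJ
ΔH = Σ(broken) − Σ(formed) = 3243 − 3379 = −136 kJ

ΔH ≈ −136 kJ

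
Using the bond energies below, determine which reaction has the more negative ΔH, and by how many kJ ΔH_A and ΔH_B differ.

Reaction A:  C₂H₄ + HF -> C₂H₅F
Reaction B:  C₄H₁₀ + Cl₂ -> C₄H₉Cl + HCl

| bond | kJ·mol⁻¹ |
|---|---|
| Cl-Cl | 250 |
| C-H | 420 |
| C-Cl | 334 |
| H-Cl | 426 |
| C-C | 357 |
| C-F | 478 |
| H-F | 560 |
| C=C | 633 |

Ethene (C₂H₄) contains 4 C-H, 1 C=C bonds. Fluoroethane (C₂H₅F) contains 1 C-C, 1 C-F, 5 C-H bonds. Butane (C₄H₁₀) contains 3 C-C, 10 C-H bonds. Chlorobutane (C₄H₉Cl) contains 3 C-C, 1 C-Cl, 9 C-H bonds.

Reaction B, by 28 kJ

Reaction A:
  Bonds broken (reactants):
    C-H: 4 × 420 = 1680
    C=C: 1 × 633 = 633
    H-F: 1 × 560 = 560
    Σ(broken) = 2873 kJ
  Bonds formed (products):
    C-C: 1 × 357 = 357
    C-F: 1 × 478 = 478
    C-H: 5 × 420 = 2100
    Σ(formed) = 2935 kJ
  ΔH_A = 2873 − 2935 = −62 kJ
Reaction B:
  Bonds broken (reactants):
    C-C: 3 × 357 = 1071
    C-H: 10 × 420 = 4200
    Cl-Cl: 1 × 250 = 250
    Σ(broken) = 5521 kJ
  Bonds formed (products):
    C-C: 3 × 357 = 1071
    C-Cl: 1 × 334 = 334
    C-H: 9 × 420 = 3780
    H-Cl: 1 × 426 = 426
    Σ(formed) = 5611 kJ
  ΔH_B = 5521 − 5611 = −90 kJ
ΔH_A − ΔH_B = +28 kJ, so reaction B has the more negative ΔH; |ΔH_A − ΔH_B| = 28 kJ.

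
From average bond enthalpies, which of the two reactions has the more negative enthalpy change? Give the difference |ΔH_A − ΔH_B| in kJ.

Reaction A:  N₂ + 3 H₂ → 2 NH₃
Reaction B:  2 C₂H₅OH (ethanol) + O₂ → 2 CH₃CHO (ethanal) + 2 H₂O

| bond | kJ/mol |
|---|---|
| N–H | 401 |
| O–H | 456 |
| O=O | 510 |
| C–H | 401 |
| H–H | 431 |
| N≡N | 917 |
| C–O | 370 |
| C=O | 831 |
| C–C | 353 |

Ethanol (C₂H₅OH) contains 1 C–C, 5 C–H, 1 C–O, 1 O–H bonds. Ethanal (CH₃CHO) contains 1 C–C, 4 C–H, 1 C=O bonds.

Reaction B, by 326 kJ

Reaction A:
  Bonds broken (reactants):
    H–H: 3 × 431 = 1293
    N≡N: 1 × 917 = 917
    Σ(broken) = 2210 kJ
  Bonds formed (products):
    N–H: 6 × 401 = 2406
    Σ(formed) = 2406 kJ
  ΔH_A = 2210 − 2406 = −196 kJ
Reaction B:
  Bonds broken (reactants):
    C–C: 2 × 353 = 706
    C–H: 10 × 401 = 4010
    C–O: 2 × 370 = 740
    O–H: 2 × 456 = 912
    O=O: 1 × 510 = 510
    Σ(broken) = 6878 kJ
  Bonds formed (products):
    C–C: 2 × 353 = 706
    C–H: 8 × 401 = 3208
    C=O: 2 × 831 = 1662
    O–H: 4 × 456 = 1824
    Σ(formed) = 7400 kJ
  ΔH_B = 6878 − 7400 = −522 kJ
ΔH_A − ΔH_B = +326 kJ, so reaction B has the more negative ΔH; |ΔH_A − ΔH_B| = 326 kJ.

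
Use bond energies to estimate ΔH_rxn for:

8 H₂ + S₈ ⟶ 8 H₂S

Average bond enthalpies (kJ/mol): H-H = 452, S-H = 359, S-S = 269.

Bonds broken (reactants):
  H-H: 8 × 452 = 3616
  S-S: 8 × 269 = 2152
  Σ(broken) = 5768 kJ
Bonds formed (products):
  S-H: 16 × 359 = 5744
  Σ(formed) = 5744 kJ
ΔH = Σ(broken) − Σ(formed) = 5768 − 5744 = +24 kJ

ΔH ≈ +24 kJ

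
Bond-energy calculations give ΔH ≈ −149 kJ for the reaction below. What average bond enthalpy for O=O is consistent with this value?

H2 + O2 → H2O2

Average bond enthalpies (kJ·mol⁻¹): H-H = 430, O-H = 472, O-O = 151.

D(O=O) ≈ 516 kJ/mol

Let D be the O=O bond energy.
Σ(broken) = 1×430 + 1×D = 430 + D
Σ(formed) = 2×472 + 1×151 = 1095
ΔH = Σ(broken) − Σ(formed) = (430 + D) − (1095) = −665 + D
Setting this equal to −149 kJ gives D = 516 kJ/mol.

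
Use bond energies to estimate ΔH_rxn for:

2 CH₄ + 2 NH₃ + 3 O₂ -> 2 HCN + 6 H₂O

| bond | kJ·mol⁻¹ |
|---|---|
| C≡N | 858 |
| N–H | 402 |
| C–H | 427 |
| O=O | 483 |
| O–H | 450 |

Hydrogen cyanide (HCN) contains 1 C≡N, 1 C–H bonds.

Bonds broken (reactants):
  C–H: 8 × 427 = 3416
  N–H: 6 × 402 = 2412
  O=O: 3 × 483 = 1449
  Σ(broken) = 7277 kJ
Bonds formed (products):
  C≡N: 2 × 858 = 1716
  C–H: 2 × 427 = 854
  O–H: 12 × 450 = 5400
  Σ(formed) = 7970 kJ
ΔH = Σ(broken) − Σ(formed) = 7277 − 7970 = −693 kJ

ΔH ≈ −693 kJ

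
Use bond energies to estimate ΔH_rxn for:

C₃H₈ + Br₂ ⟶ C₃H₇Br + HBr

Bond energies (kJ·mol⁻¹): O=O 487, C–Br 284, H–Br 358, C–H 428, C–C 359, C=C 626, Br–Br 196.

ΔH ≈ −18 kJ

Bonds broken (reactants):
  Br–Br: 1 × 196 = 196
  C–C: 2 × 359 = 718
  C–H: 8 × 428 = 3424
  Σ(broken) = 4338 kJ
Bonds formed (products):
  C–Br: 1 × 284 = 284
  C–C: 2 × 359 = 718
  C–H: 7 × 428 = 2996
  H–Br: 1 × 358 = 358
  Σ(formed) = 4356 kJ
ΔH = Σ(broken) − Σ(formed) = 4338 − 4356 = −18 kJ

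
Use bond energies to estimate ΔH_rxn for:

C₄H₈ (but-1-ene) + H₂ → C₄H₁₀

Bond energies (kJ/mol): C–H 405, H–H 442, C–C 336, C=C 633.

Bonds broken (reactants):
  C–C: 2 × 336 = 672
  C–H: 8 × 405 = 3240
  C=C: 1 × 633 = 633
  H–H: 1 × 442 = 442
  Σ(broken) = 4987 kJ
Bonds formed (products):
  C–C: 3 × 336 = 1008
  C–H: 10 × 405 = 4050
  Σ(formed) = 5058 kJ
ΔH = Σ(broken) − Σ(formed) = 4987 − 5058 = −71 kJ

ΔH ≈ −71 kJ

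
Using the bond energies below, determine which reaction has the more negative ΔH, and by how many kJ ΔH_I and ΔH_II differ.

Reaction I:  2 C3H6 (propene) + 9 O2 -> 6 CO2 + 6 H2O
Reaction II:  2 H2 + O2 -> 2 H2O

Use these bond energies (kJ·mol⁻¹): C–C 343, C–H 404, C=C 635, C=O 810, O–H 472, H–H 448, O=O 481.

Reaction I, by 3740 kJ

Reaction I:
  Bonds broken (reactants):
    C–C: 2 × 343 = 686
    C–H: 12 × 404 = 4848
    C=C: 2 × 635 = 1270
    O=O: 9 × 481 = 4329
    Σ(broken) = 11133 kJ
  Bonds formed (products):
    C=O: 12 × 810 = 9720
    O–H: 12 × 472 = 5664
    Σ(formed) = 15384 kJ
  ΔH_I = 11133 − 15384 = −4251 kJ
Reaction II:
  Bonds broken (reactants):
    H–H: 2 × 448 = 896
    O=O: 1 × 481 = 481
    Σ(broken) = 1377 kJ
  Bonds formed (products):
    O–H: 4 × 472 = 1888
    Σ(formed) = 1888 kJ
  ΔH_II = 1377 − 1888 = −511 kJ
ΔH_I − ΔH_II = −3740 kJ, so reaction I has the more negative ΔH; |ΔH_I − ΔH_II| = 3740 kJ.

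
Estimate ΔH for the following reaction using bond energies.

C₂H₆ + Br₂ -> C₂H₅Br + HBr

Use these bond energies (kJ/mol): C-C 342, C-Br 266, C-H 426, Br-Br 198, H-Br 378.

ΔH ≈ −20 kJ

Bonds broken (reactants):
  Br-Br: 1 × 198 = 198
  C-C: 1 × 342 = 342
  C-H: 6 × 426 = 2556
  Σ(broken) = 3096 kJ
Bonds formed (products):
  C-Br: 1 × 266 = 266
  C-C: 1 × 342 = 342
  C-H: 5 × 426 = 2130
  H-Br: 1 × 378 = 378
  Σ(formed) = 3116 kJ
ΔH = Σ(broken) − Σ(formed) = 3096 − 3116 = −20 kJ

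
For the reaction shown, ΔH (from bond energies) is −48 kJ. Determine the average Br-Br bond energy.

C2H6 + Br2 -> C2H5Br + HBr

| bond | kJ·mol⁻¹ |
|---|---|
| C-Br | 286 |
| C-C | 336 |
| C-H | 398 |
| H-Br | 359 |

Let D be the Br-Br bond energy.
Σ(broken) = 1×D + 1×336 + 6×398 = 2724 + D
Σ(formed) = 1×286 + 1×336 + 5×398 + 1×359 = 2971
ΔH = Σ(broken) − Σ(formed) = (2724 + D) − (2971) = −247 + D
Setting this equal to −48 kJ gives D = 199 kJ/mol.

D(Br-Br) ≈ 199 kJ/mol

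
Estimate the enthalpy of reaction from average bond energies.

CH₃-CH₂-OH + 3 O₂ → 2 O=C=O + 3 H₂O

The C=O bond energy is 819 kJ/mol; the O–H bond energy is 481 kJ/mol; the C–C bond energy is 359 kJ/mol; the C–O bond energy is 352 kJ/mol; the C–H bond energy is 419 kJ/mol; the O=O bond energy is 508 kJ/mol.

ΔH ≈ −1351 kJ

Bonds broken (reactants):
  C–C: 1 × 359 = 359
  C–H: 5 × 419 = 2095
  C–O: 1 × 352 = 352
  O–H: 1 × 481 = 481
  O=O: 3 × 508 = 1524
  Σ(broken) = 4811 kJ
Bonds formed (products):
  C=O: 4 × 819 = 3276
  O–H: 6 × 481 = 2886
  Σ(formed) = 6162 kJ
ΔH = Σ(broken) − Σ(formed) = 4811 − 6162 = −1351 kJ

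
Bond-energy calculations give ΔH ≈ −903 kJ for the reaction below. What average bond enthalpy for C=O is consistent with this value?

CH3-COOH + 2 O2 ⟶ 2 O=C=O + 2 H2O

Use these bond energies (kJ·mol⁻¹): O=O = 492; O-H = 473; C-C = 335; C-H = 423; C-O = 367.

D(C=O) ≈ 813 kJ/mol

Let D be the C=O bond energy.
Σ(broken) = 1×335 + 3×423 + 1×367 + 1×D + 1×473 + 2×492 = 3428 + D
Σ(formed) = 4×D + 4×473 = 1892 + 4D
ΔH = Σ(broken) − Σ(formed) = (3428 + D) − (1892 + 4D) = +1536 − 3D
Setting this equal to −903 kJ gives 3D = 2439, so D = 813 kJ/mol.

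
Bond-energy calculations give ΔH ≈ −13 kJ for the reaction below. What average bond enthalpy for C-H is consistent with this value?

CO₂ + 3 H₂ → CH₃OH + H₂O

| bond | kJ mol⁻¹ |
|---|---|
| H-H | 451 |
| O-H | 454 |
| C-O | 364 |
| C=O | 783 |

Let D be the C-H bond energy.
Σ(broken) = 2×783 + 3×451 = 2919
Σ(formed) = 3×D + 1×364 + 3×454 = 1726 + 3D
ΔH = Σ(broken) − Σ(formed) = (2919) − (1726 + 3D) = +1193 − 3D
Setting this equal to −13 kJ gives 3D = 1206, so D = 402 kJ/mol.

D(C-H) ≈ 402 kJ/mol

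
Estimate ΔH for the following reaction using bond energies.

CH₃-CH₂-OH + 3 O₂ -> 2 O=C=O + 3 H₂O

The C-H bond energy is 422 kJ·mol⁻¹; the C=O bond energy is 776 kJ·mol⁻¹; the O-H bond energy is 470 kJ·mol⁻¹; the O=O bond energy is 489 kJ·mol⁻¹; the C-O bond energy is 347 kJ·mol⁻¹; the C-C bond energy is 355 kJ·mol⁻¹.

Bonds broken (reactants):
  C-C: 1 × 355 = 355
  C-H: 5 × 422 = 2110
  C-O: 1 × 347 = 347
  O-H: 1 × 470 = 470
  O=O: 3 × 489 = 1467
  Σ(broken) = 4749 kJ
Bonds formed (products):
  C=O: 4 × 776 = 3104
  O-H: 6 × 470 = 2820
  Σ(formed) = 5924 kJ
ΔH = Σ(broken) − Σ(formed) = 4749 − 5924 = −1175 kJ

ΔH ≈ −1175 kJ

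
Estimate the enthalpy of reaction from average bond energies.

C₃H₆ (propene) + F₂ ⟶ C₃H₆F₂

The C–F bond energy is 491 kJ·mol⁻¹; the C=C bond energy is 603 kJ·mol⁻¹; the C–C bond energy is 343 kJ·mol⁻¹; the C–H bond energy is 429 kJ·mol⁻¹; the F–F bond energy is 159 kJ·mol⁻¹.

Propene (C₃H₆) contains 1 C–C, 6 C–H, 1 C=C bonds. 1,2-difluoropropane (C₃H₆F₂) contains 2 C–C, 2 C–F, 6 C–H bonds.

Bonds broken (reactants):
  C–C: 1 × 343 = 343
  C–H: 6 × 429 = 2574
  C=C: 1 × 603 = 603
  F–F: 1 × 159 = 159
  Σ(broken) = 3679 kJ
Bonds formed (products):
  C–C: 2 × 343 = 686
  C–F: 2 × 491 = 982
  C–H: 6 × 429 = 2574
  Σ(formed) = 4242 kJ
ΔH = Σ(broken) − Σ(formed) = 3679 − 4242 = −563 kJ

ΔH ≈ −563 kJ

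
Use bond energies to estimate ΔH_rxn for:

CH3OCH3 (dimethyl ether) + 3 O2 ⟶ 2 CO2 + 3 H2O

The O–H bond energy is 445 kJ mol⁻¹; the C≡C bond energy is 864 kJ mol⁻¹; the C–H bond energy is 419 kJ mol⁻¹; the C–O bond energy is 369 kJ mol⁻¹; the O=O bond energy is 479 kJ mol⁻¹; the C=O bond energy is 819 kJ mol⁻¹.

ΔH ≈ −1257 kJ

Bonds broken (reactants):
  C–H: 6 × 419 = 2514
  C–O: 2 × 369 = 738
  O=O: 3 × 479 = 1437
  Σ(broken) = 4689 kJ
Bonds formed (products):
  C=O: 4 × 819 = 3276
  O–H: 6 × 445 = 2670
  Σ(formed) = 5946 kJ
ΔH = Σ(broken) − Σ(formed) = 4689 − 5946 = −1257 kJ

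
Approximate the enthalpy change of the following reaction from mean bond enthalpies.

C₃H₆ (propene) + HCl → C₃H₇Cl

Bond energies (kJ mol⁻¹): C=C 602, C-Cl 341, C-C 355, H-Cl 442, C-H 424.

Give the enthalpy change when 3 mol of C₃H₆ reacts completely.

Bonds broken (reactants):
  C-C: 1 × 355 = 355
  C-H: 6 × 424 = 2544
  C=C: 1 × 602 = 602
  H-Cl: 1 × 442 = 442
  Σ(broken) = 3943 kJ
Bonds formed (products):
  C-C: 2 × 355 = 710
  C-Cl: 1 × 341 = 341
  C-H: 7 × 424 = 2968
  Σ(formed) = 4019 kJ
ΔH = Σ(broken) − Σ(formed) = 3943 − 4019 = −76 kJ
For 3× the reaction as written: 3 × (−76) = −228 kJ

ΔH = −228 kJ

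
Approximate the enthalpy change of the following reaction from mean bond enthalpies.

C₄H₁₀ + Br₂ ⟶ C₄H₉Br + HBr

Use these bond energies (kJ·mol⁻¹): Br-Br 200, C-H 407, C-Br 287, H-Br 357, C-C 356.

Bonds broken (reactants):
  Br-Br: 1 × 200 = 200
  C-C: 3 × 356 = 1068
  C-H: 10 × 407 = 4070
  Σ(broken) = 5338 kJ
Bonds formed (products):
  C-Br: 1 × 287 = 287
  C-C: 3 × 356 = 1068
  C-H: 9 × 407 = 3663
  H-Br: 1 × 357 = 357
  Σ(formed) = 5375 kJ
ΔH = Σ(broken) − Σ(formed) = 5338 − 5375 = −37 kJ

ΔH ≈ −37 kJ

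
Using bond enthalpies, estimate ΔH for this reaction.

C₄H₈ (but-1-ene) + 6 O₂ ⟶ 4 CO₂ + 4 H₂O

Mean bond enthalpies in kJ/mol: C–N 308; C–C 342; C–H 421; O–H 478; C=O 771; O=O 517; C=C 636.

ΔH ≈ −2202 kJ

Bonds broken (reactants):
  C–C: 2 × 342 = 684
  C–H: 8 × 421 = 3368
  C=C: 1 × 636 = 636
  O=O: 6 × 517 = 3102
  Σ(broken) = 7790 kJ
Bonds formed (products):
  C=O: 8 × 771 = 6168
  O–H: 8 × 478 = 3824
  Σ(formed) = 9992 kJ
ΔH = Σ(broken) − Σ(formed) = 7790 − 9992 = −2202 kJ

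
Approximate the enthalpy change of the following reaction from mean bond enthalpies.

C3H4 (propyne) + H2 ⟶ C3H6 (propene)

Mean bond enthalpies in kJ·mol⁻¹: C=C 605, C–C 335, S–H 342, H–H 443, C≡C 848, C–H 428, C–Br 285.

Bonds broken (reactants):
  C≡C: 1 × 848 = 848
  C–C: 1 × 335 = 335
  C–H: 4 × 428 = 1712
  H–H: 1 × 443 = 443
  Σ(broken) = 3338 kJ
Bonds formed (products):
  C–C: 1 × 335 = 335
  C–H: 6 × 428 = 2568
  C=C: 1 × 605 = 605
  Σ(formed) = 3508 kJ
ΔH = Σ(broken) − Σ(formed) = 3338 − 3508 = −170 kJ

ΔH ≈ −170 kJ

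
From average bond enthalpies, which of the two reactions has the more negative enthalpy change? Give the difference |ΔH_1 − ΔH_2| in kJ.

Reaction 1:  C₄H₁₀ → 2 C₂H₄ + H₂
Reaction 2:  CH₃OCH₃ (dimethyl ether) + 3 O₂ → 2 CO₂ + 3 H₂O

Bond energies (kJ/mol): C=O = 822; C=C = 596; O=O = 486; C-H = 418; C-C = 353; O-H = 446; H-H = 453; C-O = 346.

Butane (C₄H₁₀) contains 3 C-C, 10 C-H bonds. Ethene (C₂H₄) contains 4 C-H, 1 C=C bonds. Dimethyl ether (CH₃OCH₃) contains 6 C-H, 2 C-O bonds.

Reaction 1:
  Bonds broken (reactants):
    C-C: 3 × 353 = 1059
    C-H: 10 × 418 = 4180
    Σ(broken) = 5239 kJ
  Bonds formed (products):
    C-H: 8 × 418 = 3344
    C=C: 2 × 596 = 1192
    H-H: 1 × 453 = 453
    Σ(formed) = 4989 kJ
  ΔH_1 = 5239 − 4989 = +250 kJ
Reaction 2:
  Bonds broken (reactants):
    C-H: 6 × 418 = 2508
    C-O: 2 × 346 = 692
    O=O: 3 × 486 = 1458
    Σ(broken) = 4658 kJ
  Bonds formed (products):
    C=O: 4 × 822 = 3288
    O-H: 6 × 446 = 2676
    Σ(formed) = 5964 kJ
  ΔH_2 = 4658 − 5964 = −1306 kJ
ΔH_1 − ΔH_2 = +1556 kJ, so reaction 2 has the more negative ΔH; |ΔH_1 − ΔH_2| = 1556 kJ.

Reaction 2, by 1556 kJ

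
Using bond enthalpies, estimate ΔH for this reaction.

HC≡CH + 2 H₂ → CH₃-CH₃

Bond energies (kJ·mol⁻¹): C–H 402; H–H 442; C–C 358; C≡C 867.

ΔH ≈ −215 kJ

Bonds broken (reactants):
  C≡C: 1 × 867 = 867
  C–H: 2 × 402 = 804
  H–H: 2 × 442 = 884
  Σ(broken) = 2555 kJ
Bonds formed (products):
  C–C: 1 × 358 = 358
  C–H: 6 × 402 = 2412
  Σ(formed) = 2770 kJ
ΔH = Σ(broken) − Σ(formed) = 2555 − 2770 = −215 kJ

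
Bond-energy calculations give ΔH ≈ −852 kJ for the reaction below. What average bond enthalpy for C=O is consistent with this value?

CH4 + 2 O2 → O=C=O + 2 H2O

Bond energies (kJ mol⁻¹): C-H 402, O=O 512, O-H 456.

D(C=O) ≈ 830 kJ/mol

Let D be the C=O bond energy.
Σ(broken) = 4×402 + 2×512 = 2632
Σ(formed) = 2×D + 4×456 = 1824 + 2D
ΔH = Σ(broken) − Σ(formed) = (2632) − (1824 + 2D) = +808 − 2D
Setting this equal to −852 kJ gives 2D = 1660, so D = 830 kJ/mol.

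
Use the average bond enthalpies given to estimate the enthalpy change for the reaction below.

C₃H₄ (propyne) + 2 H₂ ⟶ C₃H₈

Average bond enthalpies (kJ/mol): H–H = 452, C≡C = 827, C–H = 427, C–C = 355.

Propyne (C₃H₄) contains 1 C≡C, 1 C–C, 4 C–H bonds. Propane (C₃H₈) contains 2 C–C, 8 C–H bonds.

ΔH ≈ −332 kJ

Bonds broken (reactants):
  C≡C: 1 × 827 = 827
  C–C: 1 × 355 = 355
  C–H: 4 × 427 = 1708
  H–H: 2 × 452 = 904
  Σ(broken) = 3794 kJ
Bonds formed (products):
  C–C: 2 × 355 = 710
  C–H: 8 × 427 = 3416
  Σ(formed) = 4126 kJ
ΔH = Σ(broken) − Σ(formed) = 3794 − 4126 = −332 kJ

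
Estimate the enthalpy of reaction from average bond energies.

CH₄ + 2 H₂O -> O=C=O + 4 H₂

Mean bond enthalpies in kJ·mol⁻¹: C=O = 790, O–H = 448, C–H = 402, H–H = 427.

ΔH ≈ +112 kJ

Bonds broken (reactants):
  C–H: 4 × 402 = 1608
  O–H: 4 × 448 = 1792
  Σ(broken) = 3400 kJ
Bonds formed (products):
  C=O: 2 × 790 = 1580
  H–H: 4 × 427 = 1708
  Σ(formed) = 3288 kJ
ΔH = Σ(broken) − Σ(formed) = 3400 − 3288 = +112 kJ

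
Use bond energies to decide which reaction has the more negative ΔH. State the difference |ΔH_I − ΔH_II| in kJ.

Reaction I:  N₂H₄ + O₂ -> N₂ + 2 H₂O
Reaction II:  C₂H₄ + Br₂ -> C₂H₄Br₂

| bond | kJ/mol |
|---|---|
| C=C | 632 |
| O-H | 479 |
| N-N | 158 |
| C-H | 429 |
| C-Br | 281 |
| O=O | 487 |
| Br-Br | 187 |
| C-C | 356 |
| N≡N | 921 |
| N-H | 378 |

Reaction I, by 581 kJ

Reaction I:
  Bonds broken (reactants):
    N-H: 4 × 378 = 1512
    N-N: 1 × 158 = 158
    O=O: 1 × 487 = 487
    Σ(broken) = 2157 kJ
  Bonds formed (products):
    N≡N: 1 × 921 = 921
    O-H: 4 × 479 = 1916
    Σ(formed) = 2837 kJ
  ΔH_I = 2157 − 2837 = −680 kJ
Reaction II:
  Bonds broken (reactants):
    Br-Br: 1 × 187 = 187
    C-H: 4 × 429 = 1716
    C=C: 1 × 632 = 632
    Σ(broken) = 2535 kJ
  Bonds formed (products):
    C-Br: 2 × 281 = 562
    C-C: 1 × 356 = 356
    C-H: 4 × 429 = 1716
    Σ(formed) = 2634 kJ
  ΔH_II = 2535 − 2634 = −99 kJ
ΔH_I − ΔH_II = −581 kJ, so reaction I has the more negative ΔH; |ΔH_I − ΔH_II| = 581 kJ.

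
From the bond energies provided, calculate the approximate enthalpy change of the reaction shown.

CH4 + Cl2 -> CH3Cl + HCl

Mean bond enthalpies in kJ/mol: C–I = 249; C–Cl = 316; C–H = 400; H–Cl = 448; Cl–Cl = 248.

Bonds broken (reactants):
  C–H: 4 × 400 = 1600
  Cl–Cl: 1 × 248 = 248
  Σ(broken) = 1848 kJ
Bonds formed (products):
  C–Cl: 1 × 316 = 316
  C–H: 3 × 400 = 1200
  H–Cl: 1 × 448 = 448
  Σ(formed) = 1964 kJ
ΔH = Σ(broken) − Σ(formed) = 1848 − 1964 = −116 kJ

ΔH ≈ −116 kJ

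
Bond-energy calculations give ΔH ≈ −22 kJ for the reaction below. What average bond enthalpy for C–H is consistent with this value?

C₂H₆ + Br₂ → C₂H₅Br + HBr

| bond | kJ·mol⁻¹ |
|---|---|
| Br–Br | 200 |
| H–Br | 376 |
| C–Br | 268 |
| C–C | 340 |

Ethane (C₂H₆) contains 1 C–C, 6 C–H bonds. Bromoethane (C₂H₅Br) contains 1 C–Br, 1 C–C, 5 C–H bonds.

D(C–H) ≈ 422 kJ/mol

Let D be the C–H bond energy.
Σ(broken) = 1×200 + 1×340 + 6×D = 540 + 6D
Σ(formed) = 1×268 + 1×340 + 5×D + 1×376 = 984 + 5D
ΔH = Σ(broken) − Σ(formed) = (540 + 6D) − (984 + 5D) = −444 + D
Setting this equal to −22 kJ gives D = 422 kJ/mol.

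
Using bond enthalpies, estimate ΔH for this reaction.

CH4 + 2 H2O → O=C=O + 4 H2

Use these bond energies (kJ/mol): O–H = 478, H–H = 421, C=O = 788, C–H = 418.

ΔH ≈ +324 kJ

Bonds broken (reactants):
  C–H: 4 × 418 = 1672
  O–H: 4 × 478 = 1912
  Σ(broken) = 3584 kJ
Bonds formed (products):
  C=O: 2 × 788 = 1576
  H–H: 4 × 421 = 1684
  Σ(formed) = 3260 kJ
ΔH = Σ(broken) − Σ(formed) = 3584 − 3260 = +324 kJ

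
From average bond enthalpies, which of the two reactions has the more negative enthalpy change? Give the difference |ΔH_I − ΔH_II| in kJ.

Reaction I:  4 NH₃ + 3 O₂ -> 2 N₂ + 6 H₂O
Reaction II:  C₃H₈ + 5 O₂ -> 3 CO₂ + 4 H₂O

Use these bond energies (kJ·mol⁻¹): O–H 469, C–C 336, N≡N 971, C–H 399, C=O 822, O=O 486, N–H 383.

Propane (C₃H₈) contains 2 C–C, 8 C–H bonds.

Reaction I:
  Bonds broken (reactants):
    N–H: 12 × 383 = 4596
    O=O: 3 × 486 = 1458
    Σ(broken) = 6054 kJ
  Bonds formed (products):
    N≡N: 2 × 971 = 1942
    O–H: 12 × 469 = 5628
    Σ(formed) = 7570 kJ
  ΔH_I = 6054 − 7570 = −1516 kJ
Reaction II:
  Bonds broken (reactants):
    C–C: 2 × 336 = 672
    C–H: 8 × 399 = 3192
    O=O: 5 × 486 = 2430
    Σ(broken) = 6294 kJ
  Bonds formed (products):
    C=O: 6 × 822 = 4932
    O–H: 8 × 469 = 3752
    Σ(formed) = 8684 kJ
  ΔH_II = 6294 − 8684 = −2390 kJ
ΔH_I − ΔH_II = +874 kJ, so reaction II has the more negative ΔH; |ΔH_I − ΔH_II| = 874 kJ.

Reaction II, by 874 kJ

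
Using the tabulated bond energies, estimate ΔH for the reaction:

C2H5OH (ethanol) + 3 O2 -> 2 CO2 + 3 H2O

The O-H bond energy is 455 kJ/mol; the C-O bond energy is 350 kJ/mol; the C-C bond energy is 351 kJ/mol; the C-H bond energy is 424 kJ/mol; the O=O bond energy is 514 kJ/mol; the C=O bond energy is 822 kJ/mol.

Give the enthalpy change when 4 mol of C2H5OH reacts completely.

ΔH = −4800 kJ

Bonds broken (reactants):
  C-C: 1 × 351 = 351
  C-H: 5 × 424 = 2120
  C-O: 1 × 350 = 350
  O-H: 1 × 455 = 455
  O=O: 3 × 514 = 1542
  Σ(broken) = 4818 kJ
Bonds formed (products):
  C=O: 4 × 822 = 3288
  O-H: 6 × 455 = 2730
  Σ(formed) = 6018 kJ
ΔH = Σ(broken) − Σ(formed) = 4818 − 6018 = −1200 kJ
For 4× the reaction as written: 4 × (−1200) = −4800 kJ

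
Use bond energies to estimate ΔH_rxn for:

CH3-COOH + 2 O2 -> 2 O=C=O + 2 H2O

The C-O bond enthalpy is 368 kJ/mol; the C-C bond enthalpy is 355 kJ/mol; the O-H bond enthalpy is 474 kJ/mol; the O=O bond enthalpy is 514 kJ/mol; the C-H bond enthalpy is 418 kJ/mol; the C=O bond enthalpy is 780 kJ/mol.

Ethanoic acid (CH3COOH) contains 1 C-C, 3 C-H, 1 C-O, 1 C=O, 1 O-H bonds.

Bonds broken (reactants):
  C-C: 1 × 355 = 355
  C-H: 3 × 418 = 1254
  C-O: 1 × 368 = 368
  C=O: 1 × 780 = 780
  O-H: 1 × 474 = 474
  O=O: 2 × 514 = 1028
  Σ(broken) = 4259 kJ
Bonds formed (products):
  C=O: 4 × 780 = 3120
  O-H: 4 × 474 = 1896
  Σ(formed) = 5016 kJ
ΔH = Σ(broken) − Σ(formed) = 4259 − 5016 = −757 kJ

ΔH ≈ −757 kJ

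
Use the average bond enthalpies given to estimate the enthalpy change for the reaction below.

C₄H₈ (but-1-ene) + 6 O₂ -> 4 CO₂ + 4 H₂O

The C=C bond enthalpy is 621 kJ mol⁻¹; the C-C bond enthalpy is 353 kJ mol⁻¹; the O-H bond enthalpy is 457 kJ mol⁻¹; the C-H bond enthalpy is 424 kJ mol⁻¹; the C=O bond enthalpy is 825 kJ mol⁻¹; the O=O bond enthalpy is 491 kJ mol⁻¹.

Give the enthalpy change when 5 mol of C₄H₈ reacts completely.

Bonds broken (reactants):
  C-C: 2 × 353 = 706
  C-H: 8 × 424 = 3392
  C=C: 1 × 621 = 621
  O=O: 6 × 491 = 2946
  Σ(broken) = 7665 kJ
Bonds formed (products):
  C=O: 8 × 825 = 6600
  O-H: 8 × 457 = 3656
  Σ(formed) = 10256 kJ
ΔH = Σ(broken) − Σ(formed) = 7665 − 10256 = −2591 kJ
For 5× the reaction as written: 5 × (−2591) = −12955 kJ

ΔH = −12955 kJ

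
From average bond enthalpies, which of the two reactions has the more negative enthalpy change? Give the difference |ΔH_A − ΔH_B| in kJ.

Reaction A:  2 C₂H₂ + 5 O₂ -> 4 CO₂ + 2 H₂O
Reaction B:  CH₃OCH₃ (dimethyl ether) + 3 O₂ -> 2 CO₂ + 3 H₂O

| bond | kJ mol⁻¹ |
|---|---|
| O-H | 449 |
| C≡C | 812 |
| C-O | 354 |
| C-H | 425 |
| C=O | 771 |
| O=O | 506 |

Reaction A:
  Bonds broken (reactants):
    C≡C: 2 × 812 = 1624
    C-H: 4 × 425 = 1700
    O=O: 5 × 506 = 2530
    Σ(broken) = 5854 kJ
  Bonds formed (products):
    C=O: 8 × 771 = 6168
    O-H: 4 × 449 = 1796
    Σ(formed) = 7964 kJ
  ΔH_A = 5854 − 7964 = −2110 kJ
Reaction B:
  Bonds broken (reactants):
    C-H: 6 × 425 = 2550
    C-O: 2 × 354 = 708
    O=O: 3 × 506 = 1518
    Σ(broken) = 4776 kJ
  Bonds formed (products):
    C=O: 4 × 771 = 3084
    O-H: 6 × 449 = 2694
    Σ(formed) = 5778 kJ
  ΔH_B = 4776 − 5778 = −1002 kJ
ΔH_A − ΔH_B = −1108 kJ, so reaction A has the more negative ΔH; |ΔH_A − ΔH_B| = 1108 kJ.

Reaction A, by 1108 kJ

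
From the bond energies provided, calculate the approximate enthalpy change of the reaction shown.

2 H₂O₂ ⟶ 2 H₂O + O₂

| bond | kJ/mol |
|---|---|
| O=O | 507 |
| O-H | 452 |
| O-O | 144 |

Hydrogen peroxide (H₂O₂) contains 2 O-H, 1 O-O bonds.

ΔH ≈ −219 kJ

Bonds broken (reactants):
  O-H: 4 × 452 = 1808
  O-O: 2 × 144 = 288
  Σ(broken) = 2096 kJ
Bonds formed (products):
  O-H: 4 × 452 = 1808
  O=O: 1 × 507 = 507
  Σ(formed) = 2315 kJ
ΔH = Σ(broken) − Σ(formed) = 2096 − 2315 = −219 kJ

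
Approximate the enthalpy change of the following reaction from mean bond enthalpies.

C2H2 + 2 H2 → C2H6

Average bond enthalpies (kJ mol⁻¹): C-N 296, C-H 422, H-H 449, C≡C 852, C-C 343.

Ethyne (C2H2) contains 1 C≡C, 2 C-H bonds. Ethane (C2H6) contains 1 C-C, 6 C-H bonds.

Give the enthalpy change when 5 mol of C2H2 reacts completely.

ΔH = −1405 kJ

Bonds broken (reactants):
  C≡C: 1 × 852 = 852
  C-H: 2 × 422 = 844
  H-H: 2 × 449 = 898
  Σ(broken) = 2594 kJ
Bonds formed (products):
  C-C: 1 × 343 = 343
  C-H: 6 × 422 = 2532
  Σ(formed) = 2875 kJ
ΔH = Σ(broken) − Σ(formed) = 2594 − 2875 = −281 kJ
For 5× the reaction as written: 5 × (−281) = −1405 kJ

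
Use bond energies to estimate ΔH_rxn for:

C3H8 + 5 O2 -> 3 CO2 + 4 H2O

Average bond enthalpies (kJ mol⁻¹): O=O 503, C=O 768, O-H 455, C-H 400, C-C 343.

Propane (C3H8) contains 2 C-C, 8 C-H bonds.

Bonds broken (reactants):
  C-C: 2 × 343 = 686
  C-H: 8 × 400 = 3200
  O=O: 5 × 503 = 2515
  Σ(broken) = 6401 kJ
Bonds formed (products):
  C=O: 6 × 768 = 4608
  O-H: 8 × 455 = 3640
  Σ(formed) = 8248 kJ
ΔH = Σ(broken) − Σ(formed) = 6401 − 8248 = −1847 kJ

ΔH ≈ −1847 kJ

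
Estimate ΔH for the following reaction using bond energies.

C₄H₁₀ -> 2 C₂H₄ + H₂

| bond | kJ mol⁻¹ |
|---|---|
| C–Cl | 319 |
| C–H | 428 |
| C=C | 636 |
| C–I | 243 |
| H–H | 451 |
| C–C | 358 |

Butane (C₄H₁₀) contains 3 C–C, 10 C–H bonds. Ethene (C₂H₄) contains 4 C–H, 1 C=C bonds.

ΔH ≈ +207 kJ

Bonds broken (reactants):
  C–C: 3 × 358 = 1074
  C–H: 10 × 428 = 4280
  Σ(broken) = 5354 kJ
Bonds formed (products):
  C–H: 8 × 428 = 3424
  C=C: 2 × 636 = 1272
  H–H: 1 × 451 = 451
  Σ(formed) = 5147 kJ
ΔH = Σ(broken) − Σ(formed) = 5354 − 5147 = +207 kJ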